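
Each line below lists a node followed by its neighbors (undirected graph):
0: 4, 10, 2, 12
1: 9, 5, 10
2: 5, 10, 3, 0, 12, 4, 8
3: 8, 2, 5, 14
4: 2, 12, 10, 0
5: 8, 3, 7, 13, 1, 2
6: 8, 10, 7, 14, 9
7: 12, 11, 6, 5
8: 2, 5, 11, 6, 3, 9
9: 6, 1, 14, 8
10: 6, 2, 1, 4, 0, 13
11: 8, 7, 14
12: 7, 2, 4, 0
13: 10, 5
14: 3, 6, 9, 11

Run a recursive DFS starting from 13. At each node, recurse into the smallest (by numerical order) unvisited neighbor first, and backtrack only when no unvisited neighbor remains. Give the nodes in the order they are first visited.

Visit 13
13 → 5
5 → 1
1 → 9
9 → 6
6 → 7
7 → 11
11 → 8
8 → 2
2 → 0
0 → 4
4 → 10
4 → 12
2 → 3
3 → 14

13 -> 5 -> 1 -> 9 -> 6 -> 7 -> 11 -> 8 -> 2 -> 0 -> 4 -> 10 -> 12 -> 3 -> 14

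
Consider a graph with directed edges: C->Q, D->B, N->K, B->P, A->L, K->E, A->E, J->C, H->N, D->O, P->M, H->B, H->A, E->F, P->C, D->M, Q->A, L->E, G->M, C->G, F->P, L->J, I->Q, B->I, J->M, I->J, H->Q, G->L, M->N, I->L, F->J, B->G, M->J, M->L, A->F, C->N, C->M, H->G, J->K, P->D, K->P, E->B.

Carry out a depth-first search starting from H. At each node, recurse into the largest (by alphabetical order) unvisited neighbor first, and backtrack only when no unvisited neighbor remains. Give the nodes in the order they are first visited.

Visit H
H → Q
Q → A
A → L
L → J
J → M
M → N
N → K
K → P
P → D
D → O
D → B
B → I
B → G
P → C
K → E
E → F

H → Q → A → L → J → M → N → K → P → D → O → B → I → G → C → E → F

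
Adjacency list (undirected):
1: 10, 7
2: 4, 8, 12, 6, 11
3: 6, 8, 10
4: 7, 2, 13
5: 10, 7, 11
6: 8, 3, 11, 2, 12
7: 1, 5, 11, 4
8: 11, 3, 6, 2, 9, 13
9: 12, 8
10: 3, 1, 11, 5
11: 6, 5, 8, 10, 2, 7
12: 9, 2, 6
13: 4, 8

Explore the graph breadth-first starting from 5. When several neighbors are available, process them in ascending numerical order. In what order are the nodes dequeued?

5 -> 7 -> 10 -> 11 -> 1 -> 4 -> 3 -> 2 -> 6 -> 8 -> 13 -> 12 -> 9

Visit 5; enqueue 7, 10, 11 → queue [7, 10, 11]
Visit 7; enqueue 1, 4 → queue [10, 11, 1, 4]
Visit 10; enqueue 3 → queue [11, 1, 4, 3]
Visit 11; enqueue 2, 6, 8 → queue [1, 4, 3, 2, 6, 8]
Visit 1 → queue [4, 3, 2, 6, 8]
Visit 4; enqueue 13 → queue [3, 2, 6, 8, 13]
Visit 3 → queue [2, 6, 8, 13]
Visit 2; enqueue 12 → queue [6, 8, 13, 12]
Visit 6 → queue [8, 13, 12]
Visit 8; enqueue 9 → queue [13, 12, 9]
Visit 13 → queue [12, 9]
Visit 12 → queue [9]
Visit 9 → queue []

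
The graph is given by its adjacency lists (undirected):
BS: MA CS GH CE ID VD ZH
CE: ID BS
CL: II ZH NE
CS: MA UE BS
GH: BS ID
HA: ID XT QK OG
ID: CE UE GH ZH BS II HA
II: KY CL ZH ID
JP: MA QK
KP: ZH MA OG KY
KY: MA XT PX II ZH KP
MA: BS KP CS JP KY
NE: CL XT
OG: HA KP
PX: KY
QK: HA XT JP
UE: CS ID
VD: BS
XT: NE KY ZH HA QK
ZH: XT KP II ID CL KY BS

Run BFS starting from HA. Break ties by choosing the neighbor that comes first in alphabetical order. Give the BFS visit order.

HA -> ID -> OG -> QK -> XT -> BS -> CE -> GH -> II -> UE -> ZH -> KP -> JP -> KY -> NE -> CS -> MA -> VD -> CL -> PX

Visit HA; enqueue ID, OG, QK, XT → queue [ID, OG, QK, XT]
Visit ID; enqueue BS, CE, GH, II, UE, ZH → queue [OG, QK, XT, BS, CE, GH, II, UE, ZH]
Visit OG; enqueue KP → queue [QK, XT, BS, CE, GH, II, UE, ZH, KP]
Visit QK; enqueue JP → queue [XT, BS, CE, GH, II, UE, ZH, KP, JP]
Visit XT; enqueue KY, NE → queue [BS, CE, GH, II, UE, ZH, KP, JP, KY, NE]
Visit BS; enqueue CS, MA, VD → queue [CE, GH, II, UE, ZH, KP, JP, KY, NE, CS, MA, VD]
Visit CE → queue [GH, II, UE, ZH, KP, JP, KY, NE, CS, MA, VD]
Visit GH → queue [II, UE, ZH, KP, JP, KY, NE, CS, MA, VD]
Visit II; enqueue CL → queue [UE, ZH, KP, JP, KY, NE, CS, MA, VD, CL]
Visit UE → queue [ZH, KP, JP, KY, NE, CS, MA, VD, CL]
Visit ZH → queue [KP, JP, KY, NE, CS, MA, VD, CL]
Visit KP → queue [JP, KY, NE, CS, MA, VD, CL]
Visit JP → queue [KY, NE, CS, MA, VD, CL]
Visit KY; enqueue PX → queue [NE, CS, MA, VD, CL, PX]
Visit NE → queue [CS, MA, VD, CL, PX]
Visit CS → queue [MA, VD, CL, PX]
Visit MA → queue [VD, CL, PX]
Visit VD → queue [CL, PX]
Visit CL → queue [PX]
Visit PX → queue []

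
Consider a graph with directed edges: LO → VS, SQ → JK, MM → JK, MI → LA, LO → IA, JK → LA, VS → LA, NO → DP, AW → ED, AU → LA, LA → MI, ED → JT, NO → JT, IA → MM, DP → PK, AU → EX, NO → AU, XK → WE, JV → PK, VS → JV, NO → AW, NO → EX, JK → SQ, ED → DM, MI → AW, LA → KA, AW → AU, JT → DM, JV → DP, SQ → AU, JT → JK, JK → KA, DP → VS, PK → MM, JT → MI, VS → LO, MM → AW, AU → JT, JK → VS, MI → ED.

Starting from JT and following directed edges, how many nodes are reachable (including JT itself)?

18

BFS from JT visits: JT, MI, JK, DM, LA, ED, AW, VS, SQ, KA, AU, LO, JV, EX, IA, PK, DP, MM
Reachable nodes: 18 of 21 total.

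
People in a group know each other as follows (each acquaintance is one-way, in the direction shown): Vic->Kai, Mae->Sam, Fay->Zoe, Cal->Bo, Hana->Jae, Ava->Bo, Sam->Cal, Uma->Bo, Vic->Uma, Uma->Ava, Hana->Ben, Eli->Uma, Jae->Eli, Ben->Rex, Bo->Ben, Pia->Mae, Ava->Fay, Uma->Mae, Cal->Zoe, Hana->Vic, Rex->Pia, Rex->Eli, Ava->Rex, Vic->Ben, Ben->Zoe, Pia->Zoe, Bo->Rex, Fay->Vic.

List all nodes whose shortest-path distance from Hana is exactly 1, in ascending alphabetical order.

Level 0: Hana
Level 1: Ben, Jae, Vic
Level 2: Eli, Kai, Rex, Uma, Zoe
Level 3: Ava, Bo, Mae, Pia
Level 4: Fay, Sam
Level 5: Cal

Ben, Jae, Vic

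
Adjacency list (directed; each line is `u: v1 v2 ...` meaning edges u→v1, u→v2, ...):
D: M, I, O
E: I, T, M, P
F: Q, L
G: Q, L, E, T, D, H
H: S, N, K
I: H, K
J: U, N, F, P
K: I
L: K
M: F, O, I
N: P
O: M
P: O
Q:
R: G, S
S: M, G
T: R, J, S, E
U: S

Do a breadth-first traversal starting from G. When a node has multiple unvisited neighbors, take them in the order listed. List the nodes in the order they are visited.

Visit G; enqueue Q, L, E, T, D, H → queue [Q, L, E, T, D, H]
Visit Q → queue [L, E, T, D, H]
Visit L; enqueue K → queue [E, T, D, H, K]
Visit E; enqueue I, M, P → queue [T, D, H, K, I, M, P]
Visit T; enqueue R, J, S → queue [D, H, K, I, M, P, R, J, S]
Visit D; enqueue O → queue [H, K, I, M, P, R, J, S, O]
Visit H; enqueue N → queue [K, I, M, P, R, J, S, O, N]
Visit K → queue [I, M, P, R, J, S, O, N]
Visit I → queue [M, P, R, J, S, O, N]
Visit M; enqueue F → queue [P, R, J, S, O, N, F]
Visit P → queue [R, J, S, O, N, F]
Visit R → queue [J, S, O, N, F]
Visit J; enqueue U → queue [S, O, N, F, U]
Visit S → queue [O, N, F, U]
Visit O → queue [N, F, U]
Visit N → queue [F, U]
Visit F → queue [U]
Visit U → queue []

G -> Q -> L -> E -> T -> D -> H -> K -> I -> M -> P -> R -> J -> S -> O -> N -> F -> U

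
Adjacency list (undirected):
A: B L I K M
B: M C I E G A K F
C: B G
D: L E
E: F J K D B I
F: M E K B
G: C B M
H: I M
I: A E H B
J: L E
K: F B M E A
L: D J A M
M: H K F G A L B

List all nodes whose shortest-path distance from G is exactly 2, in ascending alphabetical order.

Level 0: G
Level 1: B, C, M
Level 2: A, E, F, H, I, K, L
Level 3: D, J

A, E, F, H, I, K, L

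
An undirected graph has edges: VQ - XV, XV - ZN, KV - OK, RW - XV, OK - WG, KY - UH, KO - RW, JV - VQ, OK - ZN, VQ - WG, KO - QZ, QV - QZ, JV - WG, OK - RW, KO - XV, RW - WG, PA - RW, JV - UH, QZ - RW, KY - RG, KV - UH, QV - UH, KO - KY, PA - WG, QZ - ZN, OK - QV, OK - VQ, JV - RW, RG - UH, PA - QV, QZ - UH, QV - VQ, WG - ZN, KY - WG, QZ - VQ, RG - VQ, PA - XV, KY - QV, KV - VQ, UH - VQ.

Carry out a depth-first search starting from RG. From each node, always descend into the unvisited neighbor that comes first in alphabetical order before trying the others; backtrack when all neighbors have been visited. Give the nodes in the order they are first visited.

Visit RG
RG → KY
KY → KO
KO → QZ
QZ → QV
QV → OK
OK → KV
KV → UH
UH → JV
JV → RW
RW → PA
PA → WG
WG → VQ
VQ → XV
XV → ZN

RG KY KO QZ QV OK KV UH JV RW PA WG VQ XV ZN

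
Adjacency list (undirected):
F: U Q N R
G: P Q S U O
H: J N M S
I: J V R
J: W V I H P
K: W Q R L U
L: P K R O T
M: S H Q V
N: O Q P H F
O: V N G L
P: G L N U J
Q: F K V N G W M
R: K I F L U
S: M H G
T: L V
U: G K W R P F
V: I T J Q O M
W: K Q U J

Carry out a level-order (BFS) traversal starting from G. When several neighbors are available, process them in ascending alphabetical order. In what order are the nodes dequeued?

G O P Q S U L N V J F K M W H R T I

Visit G; enqueue O, P, Q, S, U → queue [O, P, Q, S, U]
Visit O; enqueue L, N, V → queue [P, Q, S, U, L, N, V]
Visit P; enqueue J → queue [Q, S, U, L, N, V, J]
Visit Q; enqueue F, K, M, W → queue [S, U, L, N, V, J, F, K, M, W]
Visit S; enqueue H → queue [U, L, N, V, J, F, K, M, W, H]
Visit U; enqueue R → queue [L, N, V, J, F, K, M, W, H, R]
Visit L; enqueue T → queue [N, V, J, F, K, M, W, H, R, T]
Visit N → queue [V, J, F, K, M, W, H, R, T]
Visit V; enqueue I → queue [J, F, K, M, W, H, R, T, I]
Visit J → queue [F, K, M, W, H, R, T, I]
Visit F → queue [K, M, W, H, R, T, I]
Visit K → queue [M, W, H, R, T, I]
Visit M → queue [W, H, R, T, I]
Visit W → queue [H, R, T, I]
Visit H → queue [R, T, I]
Visit R → queue [T, I]
Visit T → queue [I]
Visit I → queue []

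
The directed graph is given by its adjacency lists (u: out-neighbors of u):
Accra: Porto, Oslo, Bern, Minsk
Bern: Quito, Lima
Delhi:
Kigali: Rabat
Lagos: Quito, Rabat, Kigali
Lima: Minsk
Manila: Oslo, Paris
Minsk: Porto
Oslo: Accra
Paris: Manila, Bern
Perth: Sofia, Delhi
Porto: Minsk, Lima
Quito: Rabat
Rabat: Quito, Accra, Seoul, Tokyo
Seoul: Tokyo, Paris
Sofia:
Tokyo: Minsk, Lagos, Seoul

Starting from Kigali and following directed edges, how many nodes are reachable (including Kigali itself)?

14

BFS from Kigali visits: Kigali, Rabat, Accra, Quito, Seoul, Tokyo, Bern, Minsk, Oslo, Porto, Paris, Lagos, Lima, Manila
Reachable nodes: 14 of 17 total.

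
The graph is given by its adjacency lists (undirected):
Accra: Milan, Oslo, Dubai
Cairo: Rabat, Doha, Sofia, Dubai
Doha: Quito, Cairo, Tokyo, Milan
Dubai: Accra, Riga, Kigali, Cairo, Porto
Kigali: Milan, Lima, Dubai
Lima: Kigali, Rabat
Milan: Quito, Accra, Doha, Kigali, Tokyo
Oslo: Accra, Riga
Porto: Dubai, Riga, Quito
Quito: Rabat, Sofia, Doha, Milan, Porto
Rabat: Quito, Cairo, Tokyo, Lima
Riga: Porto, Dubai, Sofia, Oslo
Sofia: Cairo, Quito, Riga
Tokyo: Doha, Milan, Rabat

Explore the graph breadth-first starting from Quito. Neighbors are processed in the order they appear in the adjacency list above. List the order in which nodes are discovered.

Visit Quito; enqueue Rabat, Sofia, Doha, Milan, Porto → queue [Rabat, Sofia, Doha, Milan, Porto]
Visit Rabat; enqueue Cairo, Tokyo, Lima → queue [Sofia, Doha, Milan, Porto, Cairo, Tokyo, Lima]
Visit Sofia; enqueue Riga → queue [Doha, Milan, Porto, Cairo, Tokyo, Lima, Riga]
Visit Doha → queue [Milan, Porto, Cairo, Tokyo, Lima, Riga]
Visit Milan; enqueue Accra, Kigali → queue [Porto, Cairo, Tokyo, Lima, Riga, Accra, Kigali]
Visit Porto; enqueue Dubai → queue [Cairo, Tokyo, Lima, Riga, Accra, Kigali, Dubai]
Visit Cairo → queue [Tokyo, Lima, Riga, Accra, Kigali, Dubai]
Visit Tokyo → queue [Lima, Riga, Accra, Kigali, Dubai]
Visit Lima → queue [Riga, Accra, Kigali, Dubai]
Visit Riga; enqueue Oslo → queue [Accra, Kigali, Dubai, Oslo]
Visit Accra → queue [Kigali, Dubai, Oslo]
Visit Kigali → queue [Dubai, Oslo]
Visit Dubai → queue [Oslo]
Visit Oslo → queue []

Quito, Rabat, Sofia, Doha, Milan, Porto, Cairo, Tokyo, Lima, Riga, Accra, Kigali, Dubai, Oslo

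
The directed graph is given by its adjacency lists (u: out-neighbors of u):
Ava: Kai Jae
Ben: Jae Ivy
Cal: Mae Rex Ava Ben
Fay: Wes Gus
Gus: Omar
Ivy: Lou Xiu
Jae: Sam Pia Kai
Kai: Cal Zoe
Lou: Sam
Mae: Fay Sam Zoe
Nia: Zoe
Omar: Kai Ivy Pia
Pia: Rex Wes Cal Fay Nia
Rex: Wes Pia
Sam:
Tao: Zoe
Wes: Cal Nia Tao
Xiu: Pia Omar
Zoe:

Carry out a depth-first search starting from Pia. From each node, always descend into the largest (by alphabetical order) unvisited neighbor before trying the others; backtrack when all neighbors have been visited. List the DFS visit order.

Pia → Wes → Tao → Zoe → Nia → Cal → Rex → Mae → Sam → Fay → Gus → Omar → Kai → Ivy → Xiu → Lou → Ben → Jae → Ava

Visit Pia
Pia → Wes
Wes → Tao
Tao → Zoe
Wes → Nia
Wes → Cal
Cal → Rex
Cal → Mae
Mae → Sam
Mae → Fay
Fay → Gus
Gus → Omar
Omar → Kai
Omar → Ivy
Ivy → Xiu
Ivy → Lou
Cal → Ben
Ben → Jae
Cal → Ava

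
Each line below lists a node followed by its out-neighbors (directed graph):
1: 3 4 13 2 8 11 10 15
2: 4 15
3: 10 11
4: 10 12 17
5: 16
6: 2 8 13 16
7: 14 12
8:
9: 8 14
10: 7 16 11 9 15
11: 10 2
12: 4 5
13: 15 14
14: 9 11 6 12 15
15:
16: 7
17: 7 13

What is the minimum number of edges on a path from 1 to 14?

2

Level 0: 1
Level 1: 2, 3, 4, 8, 10, 11, 13, 15
Level 2: 7, 9, 12, 14, 16, 17
Level 3: 5, 6
14 first appears at level 2.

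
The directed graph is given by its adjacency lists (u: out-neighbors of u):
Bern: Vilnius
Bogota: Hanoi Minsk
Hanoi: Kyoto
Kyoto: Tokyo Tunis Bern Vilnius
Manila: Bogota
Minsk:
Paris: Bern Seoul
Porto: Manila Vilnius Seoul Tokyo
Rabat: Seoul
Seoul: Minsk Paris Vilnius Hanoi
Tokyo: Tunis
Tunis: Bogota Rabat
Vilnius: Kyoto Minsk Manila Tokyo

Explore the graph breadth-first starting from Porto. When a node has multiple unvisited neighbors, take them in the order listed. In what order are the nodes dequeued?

Visit Porto; enqueue Manila, Vilnius, Seoul, Tokyo → queue [Manila, Vilnius, Seoul, Tokyo]
Visit Manila; enqueue Bogota → queue [Vilnius, Seoul, Tokyo, Bogota]
Visit Vilnius; enqueue Kyoto, Minsk → queue [Seoul, Tokyo, Bogota, Kyoto, Minsk]
Visit Seoul; enqueue Paris, Hanoi → queue [Tokyo, Bogota, Kyoto, Minsk, Paris, Hanoi]
Visit Tokyo; enqueue Tunis → queue [Bogota, Kyoto, Minsk, Paris, Hanoi, Tunis]
Visit Bogota → queue [Kyoto, Minsk, Paris, Hanoi, Tunis]
Visit Kyoto; enqueue Bern → queue [Minsk, Paris, Hanoi, Tunis, Bern]
Visit Minsk → queue [Paris, Hanoi, Tunis, Bern]
Visit Paris → queue [Hanoi, Tunis, Bern]
Visit Hanoi → queue [Tunis, Bern]
Visit Tunis; enqueue Rabat → queue [Bern, Rabat]
Visit Bern → queue [Rabat]
Visit Rabat → queue []

Porto, Manila, Vilnius, Seoul, Tokyo, Bogota, Kyoto, Minsk, Paris, Hanoi, Tunis, Bern, Rabat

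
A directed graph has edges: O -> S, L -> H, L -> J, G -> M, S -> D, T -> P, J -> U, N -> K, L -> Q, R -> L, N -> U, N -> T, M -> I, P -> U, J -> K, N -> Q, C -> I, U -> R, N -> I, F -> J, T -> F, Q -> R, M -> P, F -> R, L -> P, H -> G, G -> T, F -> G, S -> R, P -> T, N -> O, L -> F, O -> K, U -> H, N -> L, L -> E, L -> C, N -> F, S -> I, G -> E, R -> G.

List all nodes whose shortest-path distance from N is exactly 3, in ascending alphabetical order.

Level 0: N
Level 1: F, I, K, L, O, Q, T, U
Level 2: C, E, G, H, J, P, R, S
Level 3: D, M

D, M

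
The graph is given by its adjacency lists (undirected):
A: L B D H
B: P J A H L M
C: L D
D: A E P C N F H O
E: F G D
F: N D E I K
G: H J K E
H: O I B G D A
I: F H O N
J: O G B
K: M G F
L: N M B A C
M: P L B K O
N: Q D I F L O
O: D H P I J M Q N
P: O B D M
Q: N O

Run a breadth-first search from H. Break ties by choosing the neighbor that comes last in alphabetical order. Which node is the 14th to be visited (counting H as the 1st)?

Visit H; enqueue O, I, G, D, B, A → queue [O, I, G, D, B, A]
Visit O; enqueue Q, P, N, M, J → queue [I, G, D, B, A, Q, P, N, M, J]
Visit I; enqueue F → queue [G, D, B, A, Q, P, N, M, J, F]
Visit G; enqueue K, E → queue [D, B, A, Q, P, N, M, J, F, K, E]
Visit D; enqueue C → queue [B, A, Q, P, N, M, J, F, K, E, C]
Visit B; enqueue L → queue [A, Q, P, N, M, J, F, K, E, C, L]
Visit A → queue [Q, P, N, M, J, F, K, E, C, L]
Visit Q → queue [P, N, M, J, F, K, E, C, L]
Visit P → queue [N, M, J, F, K, E, C, L]
Visit N → queue [M, J, F, K, E, C, L]
Visit M → queue [J, F, K, E, C, L]
Visit J → queue [F, K, E, C, L]
Visit F → queue [K, E, C, L]
Visit K → queue [E, C, L]
Visit E → queue [C, L]
Visit C → queue [L]
Visit L → queue []

Visit order: H, O, I, G, D, B, A, Q, P, N, M, J, F, K, E, C, L

K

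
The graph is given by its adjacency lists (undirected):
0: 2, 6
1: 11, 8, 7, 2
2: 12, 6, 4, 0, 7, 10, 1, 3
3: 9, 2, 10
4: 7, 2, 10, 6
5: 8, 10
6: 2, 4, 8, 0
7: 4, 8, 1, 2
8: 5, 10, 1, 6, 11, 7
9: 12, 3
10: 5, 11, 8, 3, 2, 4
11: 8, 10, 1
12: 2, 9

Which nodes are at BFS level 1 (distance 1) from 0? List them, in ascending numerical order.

2, 6

Level 0: 0
Level 1: 2, 6
Level 2: 1, 3, 4, 7, 8, 10, 12
Level 3: 5, 9, 11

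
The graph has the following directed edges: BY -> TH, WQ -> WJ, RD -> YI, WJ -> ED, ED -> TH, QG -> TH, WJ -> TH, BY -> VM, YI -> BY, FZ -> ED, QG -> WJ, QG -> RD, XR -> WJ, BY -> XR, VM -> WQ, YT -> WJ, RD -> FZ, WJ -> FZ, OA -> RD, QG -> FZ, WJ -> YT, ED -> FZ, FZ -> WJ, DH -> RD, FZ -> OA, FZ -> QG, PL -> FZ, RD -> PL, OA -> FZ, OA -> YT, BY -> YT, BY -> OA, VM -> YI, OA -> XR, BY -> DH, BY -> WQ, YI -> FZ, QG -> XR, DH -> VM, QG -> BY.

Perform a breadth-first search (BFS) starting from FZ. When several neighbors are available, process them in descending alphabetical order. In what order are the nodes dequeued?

Visit FZ; enqueue WJ, QG, OA, ED → queue [WJ, QG, OA, ED]
Visit WJ; enqueue YT, TH → queue [QG, OA, ED, YT, TH]
Visit QG; enqueue XR, RD, BY → queue [OA, ED, YT, TH, XR, RD, BY]
Visit OA → queue [ED, YT, TH, XR, RD, BY]
Visit ED → queue [YT, TH, XR, RD, BY]
Visit YT → queue [TH, XR, RD, BY]
Visit TH → queue [XR, RD, BY]
Visit XR → queue [RD, BY]
Visit RD; enqueue YI, PL → queue [BY, YI, PL]
Visit BY; enqueue WQ, VM, DH → queue [YI, PL, WQ, VM, DH]
Visit YI → queue [PL, WQ, VM, DH]
Visit PL → queue [WQ, VM, DH]
Visit WQ → queue [VM, DH]
Visit VM → queue [DH]
Visit DH → queue []

FZ → WJ → QG → OA → ED → YT → TH → XR → RD → BY → YI → PL → WQ → VM → DH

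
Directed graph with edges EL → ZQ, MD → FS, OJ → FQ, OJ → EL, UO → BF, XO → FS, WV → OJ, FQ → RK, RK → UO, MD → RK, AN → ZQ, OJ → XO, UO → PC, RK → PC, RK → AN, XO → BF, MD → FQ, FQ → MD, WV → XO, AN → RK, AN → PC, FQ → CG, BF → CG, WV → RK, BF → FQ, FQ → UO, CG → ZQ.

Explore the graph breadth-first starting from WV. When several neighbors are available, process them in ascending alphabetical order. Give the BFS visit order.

Visit WV; enqueue OJ, RK, XO → queue [OJ, RK, XO]
Visit OJ; enqueue EL, FQ → queue [RK, XO, EL, FQ]
Visit RK; enqueue AN, PC, UO → queue [XO, EL, FQ, AN, PC, UO]
Visit XO; enqueue BF, FS → queue [EL, FQ, AN, PC, UO, BF, FS]
Visit EL; enqueue ZQ → queue [FQ, AN, PC, UO, BF, FS, ZQ]
Visit FQ; enqueue CG, MD → queue [AN, PC, UO, BF, FS, ZQ, CG, MD]
Visit AN → queue [PC, UO, BF, FS, ZQ, CG, MD]
Visit PC → queue [UO, BF, FS, ZQ, CG, MD]
Visit UO → queue [BF, FS, ZQ, CG, MD]
Visit BF → queue [FS, ZQ, CG, MD]
Visit FS → queue [ZQ, CG, MD]
Visit ZQ → queue [CG, MD]
Visit CG → queue [MD]
Visit MD → queue []

WV, OJ, RK, XO, EL, FQ, AN, PC, UO, BF, FS, ZQ, CG, MD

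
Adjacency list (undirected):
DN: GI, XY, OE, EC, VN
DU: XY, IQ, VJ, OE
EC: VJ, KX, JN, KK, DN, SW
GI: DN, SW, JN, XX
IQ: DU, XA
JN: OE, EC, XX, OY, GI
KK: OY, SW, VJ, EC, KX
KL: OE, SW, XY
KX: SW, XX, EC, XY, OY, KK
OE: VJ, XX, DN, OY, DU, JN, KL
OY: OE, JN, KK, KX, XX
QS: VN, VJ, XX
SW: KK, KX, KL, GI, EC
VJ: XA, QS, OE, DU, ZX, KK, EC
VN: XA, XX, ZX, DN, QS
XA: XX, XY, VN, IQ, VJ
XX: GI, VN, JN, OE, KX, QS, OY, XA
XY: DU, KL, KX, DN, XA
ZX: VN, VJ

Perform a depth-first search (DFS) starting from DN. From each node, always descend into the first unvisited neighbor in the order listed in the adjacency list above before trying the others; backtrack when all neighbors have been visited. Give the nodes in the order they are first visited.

DN → GI → SW → KK → OY → OE → VJ → XA → XX → VN → ZX → QS → JN → EC → KX → XY → DU → IQ → KL

Visit DN
DN → GI
GI → SW
SW → KK
KK → OY
OY → OE
OE → VJ
VJ → XA
XA → XX
XX → VN
VN → ZX
VN → QS
XX → JN
JN → EC
EC → KX
KX → XY
XY → DU
DU → IQ
XY → KL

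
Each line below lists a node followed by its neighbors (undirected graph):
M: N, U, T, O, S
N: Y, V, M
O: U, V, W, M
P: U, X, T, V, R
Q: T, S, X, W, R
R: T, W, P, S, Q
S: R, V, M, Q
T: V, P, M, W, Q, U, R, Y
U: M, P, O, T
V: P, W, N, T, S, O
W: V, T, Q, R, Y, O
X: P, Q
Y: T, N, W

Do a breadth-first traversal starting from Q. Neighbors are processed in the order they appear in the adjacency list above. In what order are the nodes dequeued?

Visit Q; enqueue T, S, X, W, R → queue [T, S, X, W, R]
Visit T; enqueue V, P, M, U, Y → queue [S, X, W, R, V, P, M, U, Y]
Visit S → queue [X, W, R, V, P, M, U, Y]
Visit X → queue [W, R, V, P, M, U, Y]
Visit W; enqueue O → queue [R, V, P, M, U, Y, O]
Visit R → queue [V, P, M, U, Y, O]
Visit V; enqueue N → queue [P, M, U, Y, O, N]
Visit P → queue [M, U, Y, O, N]
Visit M → queue [U, Y, O, N]
Visit U → queue [Y, O, N]
Visit Y → queue [O, N]
Visit O → queue [N]
Visit N → queue []

Q → T → S → X → W → R → V → P → M → U → Y → O → N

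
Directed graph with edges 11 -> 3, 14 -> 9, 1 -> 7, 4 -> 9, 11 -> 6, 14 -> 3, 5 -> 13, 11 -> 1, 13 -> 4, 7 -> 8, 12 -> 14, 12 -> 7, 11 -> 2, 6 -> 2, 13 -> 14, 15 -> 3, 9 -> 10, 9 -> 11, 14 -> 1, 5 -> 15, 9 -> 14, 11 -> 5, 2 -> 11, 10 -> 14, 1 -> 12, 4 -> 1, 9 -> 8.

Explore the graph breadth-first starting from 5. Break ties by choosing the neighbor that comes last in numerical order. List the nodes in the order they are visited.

5, 15, 13, 3, 14, 4, 9, 1, 11, 10, 8, 12, 7, 6, 2

Visit 5; enqueue 15, 13 → queue [15, 13]
Visit 15; enqueue 3 → queue [13, 3]
Visit 13; enqueue 14, 4 → queue [3, 14, 4]
Visit 3 → queue [14, 4]
Visit 14; enqueue 9, 1 → queue [4, 9, 1]
Visit 4 → queue [9, 1]
Visit 9; enqueue 11, 10, 8 → queue [1, 11, 10, 8]
Visit 1; enqueue 12, 7 → queue [11, 10, 8, 12, 7]
Visit 11; enqueue 6, 2 → queue [10, 8, 12, 7, 6, 2]
Visit 10 → queue [8, 12, 7, 6, 2]
Visit 8 → queue [12, 7, 6, 2]
Visit 12 → queue [7, 6, 2]
Visit 7 → queue [6, 2]
Visit 6 → queue [2]
Visit 2 → queue []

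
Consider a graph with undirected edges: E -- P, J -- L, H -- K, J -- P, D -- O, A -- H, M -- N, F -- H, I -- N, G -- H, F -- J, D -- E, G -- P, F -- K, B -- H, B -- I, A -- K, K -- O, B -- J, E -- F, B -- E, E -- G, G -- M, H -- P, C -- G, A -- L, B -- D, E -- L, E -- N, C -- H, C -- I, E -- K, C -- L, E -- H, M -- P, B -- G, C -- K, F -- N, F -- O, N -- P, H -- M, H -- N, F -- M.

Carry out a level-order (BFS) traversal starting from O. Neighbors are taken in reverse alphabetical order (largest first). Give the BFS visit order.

O -> K -> F -> D -> H -> E -> C -> A -> N -> M -> J -> B -> P -> G -> L -> I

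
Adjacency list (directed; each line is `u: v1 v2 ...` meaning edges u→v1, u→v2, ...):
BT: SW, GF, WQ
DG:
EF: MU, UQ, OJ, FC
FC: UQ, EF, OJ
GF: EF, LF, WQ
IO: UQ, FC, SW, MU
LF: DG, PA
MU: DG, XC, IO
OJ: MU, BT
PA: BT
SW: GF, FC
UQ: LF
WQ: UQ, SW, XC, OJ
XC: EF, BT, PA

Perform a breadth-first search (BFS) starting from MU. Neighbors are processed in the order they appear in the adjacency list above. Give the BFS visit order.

Visit MU; enqueue DG, XC, IO → queue [DG, XC, IO]
Visit DG → queue [XC, IO]
Visit XC; enqueue EF, BT, PA → queue [IO, EF, BT, PA]
Visit IO; enqueue UQ, FC, SW → queue [EF, BT, PA, UQ, FC, SW]
Visit EF; enqueue OJ → queue [BT, PA, UQ, FC, SW, OJ]
Visit BT; enqueue GF, WQ → queue [PA, UQ, FC, SW, OJ, GF, WQ]
Visit PA → queue [UQ, FC, SW, OJ, GF, WQ]
Visit UQ; enqueue LF → queue [FC, SW, OJ, GF, WQ, LF]
Visit FC → queue [SW, OJ, GF, WQ, LF]
Visit SW → queue [OJ, GF, WQ, LF]
Visit OJ → queue [GF, WQ, LF]
Visit GF → queue [WQ, LF]
Visit WQ → queue [LF]
Visit LF → queue []

MU, DG, XC, IO, EF, BT, PA, UQ, FC, SW, OJ, GF, WQ, LF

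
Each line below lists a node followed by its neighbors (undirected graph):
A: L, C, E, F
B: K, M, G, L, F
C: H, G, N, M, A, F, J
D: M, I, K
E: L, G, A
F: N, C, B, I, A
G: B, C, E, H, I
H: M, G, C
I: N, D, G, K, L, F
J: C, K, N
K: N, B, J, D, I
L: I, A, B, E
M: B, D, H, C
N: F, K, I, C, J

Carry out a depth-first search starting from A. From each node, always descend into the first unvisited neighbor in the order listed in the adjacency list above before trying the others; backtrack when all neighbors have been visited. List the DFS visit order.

Visit A
A → L
L → I
I → N
N → F
F → C
C → H
H → M
M → B
B → K
K → J
K → D
B → G
G → E

A L I N F C H M B K J D G E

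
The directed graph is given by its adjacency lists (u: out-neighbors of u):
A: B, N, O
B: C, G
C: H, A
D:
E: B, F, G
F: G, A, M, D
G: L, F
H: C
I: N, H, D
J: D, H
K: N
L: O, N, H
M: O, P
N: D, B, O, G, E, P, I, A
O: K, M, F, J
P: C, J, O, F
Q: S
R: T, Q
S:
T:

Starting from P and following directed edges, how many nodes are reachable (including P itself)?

BFS from P visits: P, C, F, J, O, A, H, D, G, M, K, B, N, L, E, I
Reachable nodes: 16 of 20 total.

16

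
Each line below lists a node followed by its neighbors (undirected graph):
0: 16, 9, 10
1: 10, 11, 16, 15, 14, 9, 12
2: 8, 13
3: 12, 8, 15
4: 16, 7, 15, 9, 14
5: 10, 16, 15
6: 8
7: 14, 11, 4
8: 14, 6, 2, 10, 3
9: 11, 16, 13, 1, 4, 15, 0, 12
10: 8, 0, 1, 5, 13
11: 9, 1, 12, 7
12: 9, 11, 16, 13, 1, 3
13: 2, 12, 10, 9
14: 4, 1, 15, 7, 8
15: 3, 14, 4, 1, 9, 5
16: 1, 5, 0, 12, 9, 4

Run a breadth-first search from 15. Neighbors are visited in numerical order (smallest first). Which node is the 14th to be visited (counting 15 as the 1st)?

0

Visit 15; enqueue 1, 3, 4, 5, 9, 14 → queue [1, 3, 4, 5, 9, 14]
Visit 1; enqueue 10, 11, 12, 16 → queue [3, 4, 5, 9, 14, 10, 11, 12, 16]
Visit 3; enqueue 8 → queue [4, 5, 9, 14, 10, 11, 12, 16, 8]
Visit 4; enqueue 7 → queue [5, 9, 14, 10, 11, 12, 16, 8, 7]
Visit 5 → queue [9, 14, 10, 11, 12, 16, 8, 7]
Visit 9; enqueue 0, 13 → queue [14, 10, 11, 12, 16, 8, 7, 0, 13]
Visit 14 → queue [10, 11, 12, 16, 8, 7, 0, 13]
Visit 10 → queue [11, 12, 16, 8, 7, 0, 13]
Visit 11 → queue [12, 16, 8, 7, 0, 13]
Visit 12 → queue [16, 8, 7, 0, 13]
Visit 16 → queue [8, 7, 0, 13]
Visit 8; enqueue 2, 6 → queue [7, 0, 13, 2, 6]
Visit 7 → queue [0, 13, 2, 6]
Visit 0 → queue [13, 2, 6]
Visit 13 → queue [2, 6]
Visit 2 → queue [6]
Visit 6 → queue []

Visit order: 15, 1, 3, 4, 5, 9, 14, 10, 11, 12, 16, 8, 7, 0, 13, 2, 6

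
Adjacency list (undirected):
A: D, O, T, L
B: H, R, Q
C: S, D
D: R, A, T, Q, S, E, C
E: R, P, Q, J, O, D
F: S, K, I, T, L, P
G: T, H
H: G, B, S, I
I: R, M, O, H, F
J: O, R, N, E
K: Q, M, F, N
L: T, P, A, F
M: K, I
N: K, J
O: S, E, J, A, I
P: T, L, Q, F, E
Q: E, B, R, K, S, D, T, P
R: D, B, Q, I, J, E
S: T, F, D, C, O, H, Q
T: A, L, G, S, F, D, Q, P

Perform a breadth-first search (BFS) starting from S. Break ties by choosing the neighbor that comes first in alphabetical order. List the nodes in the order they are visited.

Visit S; enqueue C, D, F, H, O, Q, T → queue [C, D, F, H, O, Q, T]
Visit C → queue [D, F, H, O, Q, T]
Visit D; enqueue A, E, R → queue [F, H, O, Q, T, A, E, R]
Visit F; enqueue I, K, L, P → queue [H, O, Q, T, A, E, R, I, K, L, P]
Visit H; enqueue B, G → queue [O, Q, T, A, E, R, I, K, L, P, B, G]
Visit O; enqueue J → queue [Q, T, A, E, R, I, K, L, P, B, G, J]
Visit Q → queue [T, A, E, R, I, K, L, P, B, G, J]
Visit T → queue [A, E, R, I, K, L, P, B, G, J]
Visit A → queue [E, R, I, K, L, P, B, G, J]
Visit E → queue [R, I, K, L, P, B, G, J]
Visit R → queue [I, K, L, P, B, G, J]
Visit I; enqueue M → queue [K, L, P, B, G, J, M]
Visit K; enqueue N → queue [L, P, B, G, J, M, N]
Visit L → queue [P, B, G, J, M, N]
Visit P → queue [B, G, J, M, N]
Visit B → queue [G, J, M, N]
Visit G → queue [J, M, N]
Visit J → queue [M, N]
Visit M → queue [N]
Visit N → queue []

S, C, D, F, H, O, Q, T, A, E, R, I, K, L, P, B, G, J, M, N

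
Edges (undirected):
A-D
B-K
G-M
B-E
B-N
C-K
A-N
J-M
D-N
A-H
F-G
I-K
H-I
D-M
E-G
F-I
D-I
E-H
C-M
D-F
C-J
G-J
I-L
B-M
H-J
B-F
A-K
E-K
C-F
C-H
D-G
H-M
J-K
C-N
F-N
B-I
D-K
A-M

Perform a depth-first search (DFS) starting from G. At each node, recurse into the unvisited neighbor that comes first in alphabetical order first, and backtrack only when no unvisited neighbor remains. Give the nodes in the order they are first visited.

Visit G
G → D
D → A
A → H
H → C
C → F
F → B
B → E
E → K
K → I
I → L
K → J
J → M
B → N

G, D, A, H, C, F, B, E, K, I, L, J, M, N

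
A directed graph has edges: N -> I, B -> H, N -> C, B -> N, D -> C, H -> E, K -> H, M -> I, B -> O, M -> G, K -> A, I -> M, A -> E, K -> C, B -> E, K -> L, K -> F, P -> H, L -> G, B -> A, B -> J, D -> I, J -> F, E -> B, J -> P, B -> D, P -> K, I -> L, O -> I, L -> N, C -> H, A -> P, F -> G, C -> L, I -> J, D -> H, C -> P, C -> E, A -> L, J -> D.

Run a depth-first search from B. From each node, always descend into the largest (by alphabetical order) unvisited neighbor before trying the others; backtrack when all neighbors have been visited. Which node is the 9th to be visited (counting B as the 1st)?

P

Visit B
B → O
O → I
I → M
M → G
I → L
L → N
N → C
C → P
P → K
K → H
H → E
K → F
K → A
I → J
J → D

Visit order: B, O, I, M, G, L, N, C, P, K, H, E, F, A, J, D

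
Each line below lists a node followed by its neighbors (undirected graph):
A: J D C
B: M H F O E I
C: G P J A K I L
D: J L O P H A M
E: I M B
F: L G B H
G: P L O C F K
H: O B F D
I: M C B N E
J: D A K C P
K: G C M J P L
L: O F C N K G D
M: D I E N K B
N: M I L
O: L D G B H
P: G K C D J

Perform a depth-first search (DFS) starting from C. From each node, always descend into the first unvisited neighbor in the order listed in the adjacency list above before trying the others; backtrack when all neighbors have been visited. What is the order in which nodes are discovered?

C G P K M D J A L O B H F E I N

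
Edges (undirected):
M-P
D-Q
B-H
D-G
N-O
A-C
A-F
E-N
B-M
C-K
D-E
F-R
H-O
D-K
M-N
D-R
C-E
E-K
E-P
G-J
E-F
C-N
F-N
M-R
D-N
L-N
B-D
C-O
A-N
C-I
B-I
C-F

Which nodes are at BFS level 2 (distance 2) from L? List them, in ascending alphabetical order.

A, C, D, E, F, M, O

Level 0: L
Level 1: N
Level 2: A, C, D, E, F, M, O
Level 3: B, G, H, I, K, P, Q, R
Level 4: J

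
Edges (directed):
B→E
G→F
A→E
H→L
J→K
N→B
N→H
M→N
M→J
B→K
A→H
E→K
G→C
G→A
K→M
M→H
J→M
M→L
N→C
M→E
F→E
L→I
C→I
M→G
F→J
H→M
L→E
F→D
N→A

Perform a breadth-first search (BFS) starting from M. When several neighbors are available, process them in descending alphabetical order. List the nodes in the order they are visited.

Visit M; enqueue N, L, J, H, G, E → queue [N, L, J, H, G, E]
Visit N; enqueue C, B, A → queue [L, J, H, G, E, C, B, A]
Visit L; enqueue I → queue [J, H, G, E, C, B, A, I]
Visit J; enqueue K → queue [H, G, E, C, B, A, I, K]
Visit H → queue [G, E, C, B, A, I, K]
Visit G; enqueue F → queue [E, C, B, A, I, K, F]
Visit E → queue [C, B, A, I, K, F]
Visit C → queue [B, A, I, K, F]
Visit B → queue [A, I, K, F]
Visit A → queue [I, K, F]
Visit I → queue [K, F]
Visit K → queue [F]
Visit F; enqueue D → queue [D]
Visit D → queue []

M N L J H G E C B A I K F D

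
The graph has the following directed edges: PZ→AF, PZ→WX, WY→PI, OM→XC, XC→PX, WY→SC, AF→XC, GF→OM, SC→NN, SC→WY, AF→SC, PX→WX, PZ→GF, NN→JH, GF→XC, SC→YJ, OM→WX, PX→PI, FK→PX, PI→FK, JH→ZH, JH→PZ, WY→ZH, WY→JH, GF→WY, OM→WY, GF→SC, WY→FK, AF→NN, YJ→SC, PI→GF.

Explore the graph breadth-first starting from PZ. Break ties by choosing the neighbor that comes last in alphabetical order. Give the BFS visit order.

PZ, WX, GF, AF, XC, WY, SC, OM, NN, PX, ZH, PI, JH, FK, YJ

Visit PZ; enqueue WX, GF, AF → queue [WX, GF, AF]
Visit WX → queue [GF, AF]
Visit GF; enqueue XC, WY, SC, OM → queue [AF, XC, WY, SC, OM]
Visit AF; enqueue NN → queue [XC, WY, SC, OM, NN]
Visit XC; enqueue PX → queue [WY, SC, OM, NN, PX]
Visit WY; enqueue ZH, PI, JH, FK → queue [SC, OM, NN, PX, ZH, PI, JH, FK]
Visit SC; enqueue YJ → queue [OM, NN, PX, ZH, PI, JH, FK, YJ]
Visit OM → queue [NN, PX, ZH, PI, JH, FK, YJ]
Visit NN → queue [PX, ZH, PI, JH, FK, YJ]
Visit PX → queue [ZH, PI, JH, FK, YJ]
Visit ZH → queue [PI, JH, FK, YJ]
Visit PI → queue [JH, FK, YJ]
Visit JH → queue [FK, YJ]
Visit FK → queue [YJ]
Visit YJ → queue []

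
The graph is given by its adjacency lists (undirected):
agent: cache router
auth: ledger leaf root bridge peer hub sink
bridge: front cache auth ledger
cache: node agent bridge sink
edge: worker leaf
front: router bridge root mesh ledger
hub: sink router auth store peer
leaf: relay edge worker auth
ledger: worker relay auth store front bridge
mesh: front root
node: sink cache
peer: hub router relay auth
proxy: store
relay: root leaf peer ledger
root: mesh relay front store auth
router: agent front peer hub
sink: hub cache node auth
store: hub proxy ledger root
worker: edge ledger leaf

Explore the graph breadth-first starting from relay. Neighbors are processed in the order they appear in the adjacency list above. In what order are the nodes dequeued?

relay → root → leaf → peer → ledger → mesh → front → store → auth → edge → worker → hub → router → bridge → proxy → sink → agent → cache → node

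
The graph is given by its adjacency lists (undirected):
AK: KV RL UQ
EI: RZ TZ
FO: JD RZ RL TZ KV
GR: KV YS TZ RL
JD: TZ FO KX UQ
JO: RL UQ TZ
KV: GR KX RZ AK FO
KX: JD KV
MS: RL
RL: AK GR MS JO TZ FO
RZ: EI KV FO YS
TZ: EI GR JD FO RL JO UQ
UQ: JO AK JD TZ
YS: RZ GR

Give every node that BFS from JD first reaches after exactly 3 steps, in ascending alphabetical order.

Level 0: JD
Level 1: FO, KX, TZ, UQ
Level 2: AK, EI, GR, JO, KV, RL, RZ
Level 3: MS, YS

MS, YS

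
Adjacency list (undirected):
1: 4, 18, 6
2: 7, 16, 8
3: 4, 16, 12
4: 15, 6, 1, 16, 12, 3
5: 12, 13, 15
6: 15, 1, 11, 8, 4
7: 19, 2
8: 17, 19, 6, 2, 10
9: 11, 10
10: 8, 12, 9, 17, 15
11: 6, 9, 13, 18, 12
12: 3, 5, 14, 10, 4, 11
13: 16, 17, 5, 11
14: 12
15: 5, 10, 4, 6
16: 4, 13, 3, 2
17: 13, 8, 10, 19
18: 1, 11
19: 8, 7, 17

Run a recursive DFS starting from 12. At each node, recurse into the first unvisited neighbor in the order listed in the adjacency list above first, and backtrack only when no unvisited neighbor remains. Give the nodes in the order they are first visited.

12 → 3 → 4 → 15 → 5 → 13 → 16 → 2 → 7 → 19 → 8 → 17 → 10 → 9 → 11 → 6 → 1 → 18 → 14

Visit 12
12 → 3
3 → 4
4 → 15
15 → 5
5 → 13
13 → 16
16 → 2
2 → 7
7 → 19
19 → 8
8 → 17
17 → 10
10 → 9
9 → 11
11 → 6
6 → 1
1 → 18
12 → 14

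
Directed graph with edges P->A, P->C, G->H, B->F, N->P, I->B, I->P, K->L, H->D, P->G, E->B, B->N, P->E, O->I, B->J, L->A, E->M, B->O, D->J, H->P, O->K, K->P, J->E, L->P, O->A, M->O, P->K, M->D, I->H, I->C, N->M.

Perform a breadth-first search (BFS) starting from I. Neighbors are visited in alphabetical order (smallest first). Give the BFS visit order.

I B C H P F J N O D A E G K M L

Visit I; enqueue B, C, H, P → queue [B, C, H, P]
Visit B; enqueue F, J, N, O → queue [C, H, P, F, J, N, O]
Visit C → queue [H, P, F, J, N, O]
Visit H; enqueue D → queue [P, F, J, N, O, D]
Visit P; enqueue A, E, G, K → queue [F, J, N, O, D, A, E, G, K]
Visit F → queue [J, N, O, D, A, E, G, K]
Visit J → queue [N, O, D, A, E, G, K]
Visit N; enqueue M → queue [O, D, A, E, G, K, M]
Visit O → queue [D, A, E, G, K, M]
Visit D → queue [A, E, G, K, M]
Visit A → queue [E, G, K, M]
Visit E → queue [G, K, M]
Visit G → queue [K, M]
Visit K; enqueue L → queue [M, L]
Visit M → queue [L]
Visit L → queue []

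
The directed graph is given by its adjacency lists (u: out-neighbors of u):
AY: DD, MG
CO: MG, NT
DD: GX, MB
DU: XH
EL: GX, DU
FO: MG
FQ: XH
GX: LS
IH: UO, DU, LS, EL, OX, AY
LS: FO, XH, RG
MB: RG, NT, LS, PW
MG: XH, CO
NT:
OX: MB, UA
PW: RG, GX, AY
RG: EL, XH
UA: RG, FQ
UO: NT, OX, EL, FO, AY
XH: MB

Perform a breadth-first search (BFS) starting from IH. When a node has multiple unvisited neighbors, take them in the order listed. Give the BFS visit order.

IH, UO, DU, LS, EL, OX, AY, NT, FO, XH, RG, GX, MB, UA, DD, MG, PW, FQ, CO

Visit IH; enqueue UO, DU, LS, EL, OX, AY → queue [UO, DU, LS, EL, OX, AY]
Visit UO; enqueue NT, FO → queue [DU, LS, EL, OX, AY, NT, FO]
Visit DU; enqueue XH → queue [LS, EL, OX, AY, NT, FO, XH]
Visit LS; enqueue RG → queue [EL, OX, AY, NT, FO, XH, RG]
Visit EL; enqueue GX → queue [OX, AY, NT, FO, XH, RG, GX]
Visit OX; enqueue MB, UA → queue [AY, NT, FO, XH, RG, GX, MB, UA]
Visit AY; enqueue DD, MG → queue [NT, FO, XH, RG, GX, MB, UA, DD, MG]
Visit NT → queue [FO, XH, RG, GX, MB, UA, DD, MG]
Visit FO → queue [XH, RG, GX, MB, UA, DD, MG]
Visit XH → queue [RG, GX, MB, UA, DD, MG]
Visit RG → queue [GX, MB, UA, DD, MG]
Visit GX → queue [MB, UA, DD, MG]
Visit MB; enqueue PW → queue [UA, DD, MG, PW]
Visit UA; enqueue FQ → queue [DD, MG, PW, FQ]
Visit DD → queue [MG, PW, FQ]
Visit MG; enqueue CO → queue [PW, FQ, CO]
Visit PW → queue [FQ, CO]
Visit FQ → queue [CO]
Visit CO → queue []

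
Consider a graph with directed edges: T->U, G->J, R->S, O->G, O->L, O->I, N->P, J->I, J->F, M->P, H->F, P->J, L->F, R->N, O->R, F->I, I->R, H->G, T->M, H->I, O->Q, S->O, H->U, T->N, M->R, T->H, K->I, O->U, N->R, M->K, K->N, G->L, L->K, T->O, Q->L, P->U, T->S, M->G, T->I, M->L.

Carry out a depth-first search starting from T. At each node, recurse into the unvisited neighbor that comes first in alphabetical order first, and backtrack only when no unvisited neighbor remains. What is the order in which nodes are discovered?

Visit T
T → H
H → F
F → I
I → R
R → N
N → P
P → J
P → U
R → S
S → O
O → G
G → L
L → K
O → Q
T → M

T → H → F → I → R → N → P → J → U → S → O → G → L → K → Q → M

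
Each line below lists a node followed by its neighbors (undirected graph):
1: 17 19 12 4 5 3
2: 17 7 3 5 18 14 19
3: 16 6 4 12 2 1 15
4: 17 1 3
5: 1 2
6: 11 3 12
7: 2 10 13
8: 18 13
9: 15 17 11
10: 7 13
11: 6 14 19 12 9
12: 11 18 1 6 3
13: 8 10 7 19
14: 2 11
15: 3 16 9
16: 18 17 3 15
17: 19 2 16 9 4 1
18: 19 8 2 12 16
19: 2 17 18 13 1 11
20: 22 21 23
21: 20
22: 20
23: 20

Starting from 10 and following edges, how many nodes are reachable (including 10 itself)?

19

BFS from 10 visits: 10, 7, 13, 2, 8, 19, 17, 3, 5, 18, 14, 1, 11, 16, 9, 4, 6, 12, 15
Reachable nodes: 19 of 23 total.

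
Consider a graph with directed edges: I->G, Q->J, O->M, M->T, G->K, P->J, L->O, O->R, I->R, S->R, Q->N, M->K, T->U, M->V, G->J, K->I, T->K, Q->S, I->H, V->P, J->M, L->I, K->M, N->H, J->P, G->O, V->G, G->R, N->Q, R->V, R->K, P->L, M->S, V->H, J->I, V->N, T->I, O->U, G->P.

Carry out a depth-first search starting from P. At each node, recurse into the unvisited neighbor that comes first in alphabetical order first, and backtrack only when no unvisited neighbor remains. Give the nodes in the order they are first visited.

P → J → I → G → K → M → S → R → V → H → N → Q → T → U → O → L

Visit P
P → J
J → I
I → G
G → K
K → M
M → S
S → R
R → V
V → H
V → N
N → Q
M → T
T → U
G → O
P → L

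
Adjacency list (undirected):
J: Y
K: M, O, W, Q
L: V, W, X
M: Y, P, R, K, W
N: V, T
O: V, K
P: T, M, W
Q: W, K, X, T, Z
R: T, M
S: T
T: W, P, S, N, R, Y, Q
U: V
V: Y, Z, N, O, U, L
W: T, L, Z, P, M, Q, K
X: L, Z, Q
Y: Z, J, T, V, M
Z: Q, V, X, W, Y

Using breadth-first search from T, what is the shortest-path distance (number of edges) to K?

2

Level 0: T
Level 1: N, P, Q, R, S, W, Y
Level 2: J, K, L, M, V, X, Z
Level 3: O, U
K first appears at level 2.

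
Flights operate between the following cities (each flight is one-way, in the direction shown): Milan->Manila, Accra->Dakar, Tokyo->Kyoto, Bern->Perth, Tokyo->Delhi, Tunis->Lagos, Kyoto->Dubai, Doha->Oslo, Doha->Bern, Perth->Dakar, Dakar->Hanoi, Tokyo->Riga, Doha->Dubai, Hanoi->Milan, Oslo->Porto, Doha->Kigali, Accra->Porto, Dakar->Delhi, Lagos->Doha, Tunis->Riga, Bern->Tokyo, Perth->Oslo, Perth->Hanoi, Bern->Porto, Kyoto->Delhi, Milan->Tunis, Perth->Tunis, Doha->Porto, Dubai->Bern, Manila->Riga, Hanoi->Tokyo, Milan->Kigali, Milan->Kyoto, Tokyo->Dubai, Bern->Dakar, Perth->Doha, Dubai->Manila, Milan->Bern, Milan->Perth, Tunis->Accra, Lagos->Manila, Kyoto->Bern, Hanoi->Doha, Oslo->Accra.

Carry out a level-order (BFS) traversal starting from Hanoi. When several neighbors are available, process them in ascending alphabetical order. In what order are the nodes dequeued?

Visit Hanoi; enqueue Doha, Milan, Tokyo → queue [Doha, Milan, Tokyo]
Visit Doha; enqueue Bern, Dubai, Kigali, Oslo, Porto → queue [Milan, Tokyo, Bern, Dubai, Kigali, Oslo, Porto]
Visit Milan; enqueue Kyoto, Manila, Perth, Tunis → queue [Tokyo, Bern, Dubai, Kigali, Oslo, Porto, Kyoto, Manila, Perth, Tunis]
Visit Tokyo; enqueue Delhi, Riga → queue [Bern, Dubai, Kigali, Oslo, Porto, Kyoto, Manila, Perth, Tunis, Delhi, Riga]
Visit Bern; enqueue Dakar → queue [Dubai, Kigali, Oslo, Porto, Kyoto, Manila, Perth, Tunis, Delhi, Riga, Dakar]
Visit Dubai → queue [Kigali, Oslo, Porto, Kyoto, Manila, Perth, Tunis, Delhi, Riga, Dakar]
Visit Kigali → queue [Oslo, Porto, Kyoto, Manila, Perth, Tunis, Delhi, Riga, Dakar]
Visit Oslo; enqueue Accra → queue [Porto, Kyoto, Manila, Perth, Tunis, Delhi, Riga, Dakar, Accra]
Visit Porto → queue [Kyoto, Manila, Perth, Tunis, Delhi, Riga, Dakar, Accra]
Visit Kyoto → queue [Manila, Perth, Tunis, Delhi, Riga, Dakar, Accra]
Visit Manila → queue [Perth, Tunis, Delhi, Riga, Dakar, Accra]
Visit Perth → queue [Tunis, Delhi, Riga, Dakar, Accra]
Visit Tunis; enqueue Lagos → queue [Delhi, Riga, Dakar, Accra, Lagos]
Visit Delhi → queue [Riga, Dakar, Accra, Lagos]
Visit Riga → queue [Dakar, Accra, Lagos]
Visit Dakar → queue [Accra, Lagos]
Visit Accra → queue [Lagos]
Visit Lagos → queue []

Hanoi -> Doha -> Milan -> Tokyo -> Bern -> Dubai -> Kigali -> Oslo -> Porto -> Kyoto -> Manila -> Perth -> Tunis -> Delhi -> Riga -> Dakar -> Accra -> Lagos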